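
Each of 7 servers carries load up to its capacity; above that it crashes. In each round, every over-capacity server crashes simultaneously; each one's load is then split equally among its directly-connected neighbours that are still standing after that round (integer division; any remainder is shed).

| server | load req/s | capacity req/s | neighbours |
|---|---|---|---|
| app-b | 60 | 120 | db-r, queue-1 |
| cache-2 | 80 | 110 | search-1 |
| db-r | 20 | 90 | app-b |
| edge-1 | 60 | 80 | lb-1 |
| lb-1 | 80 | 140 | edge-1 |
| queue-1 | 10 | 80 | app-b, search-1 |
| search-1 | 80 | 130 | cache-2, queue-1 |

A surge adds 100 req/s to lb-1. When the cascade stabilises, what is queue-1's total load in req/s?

Round 1 — lb-1 at 180 > 140. lb-1 crashes.
  lb-1 sheds 180 req/s to edge-1: 180 each.
    edge-1: 60+180 = 240 > 80
Round 2 — edge-1 crashes.
  edge-1 sheds 240 req/s: no online neighbours, lost.
No further crashes.

10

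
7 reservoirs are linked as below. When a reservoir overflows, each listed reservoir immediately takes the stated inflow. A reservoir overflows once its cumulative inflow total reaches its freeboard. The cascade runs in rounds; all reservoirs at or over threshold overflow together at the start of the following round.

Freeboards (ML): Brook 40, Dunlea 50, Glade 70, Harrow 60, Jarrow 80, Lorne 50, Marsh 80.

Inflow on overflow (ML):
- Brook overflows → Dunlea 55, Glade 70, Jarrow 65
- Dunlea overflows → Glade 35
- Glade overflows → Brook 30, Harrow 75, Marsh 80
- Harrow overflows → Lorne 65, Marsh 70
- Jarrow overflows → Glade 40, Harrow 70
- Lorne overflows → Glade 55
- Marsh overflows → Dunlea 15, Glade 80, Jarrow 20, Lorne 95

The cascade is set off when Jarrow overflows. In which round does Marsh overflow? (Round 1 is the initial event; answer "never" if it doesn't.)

5

Round 1 — Jarrow overflows (initial).
  Glade: +40 → 40 < 70
  Harrow: +70 → 70 ≥ 60
Round 2 — Harrow overflows.
  Lorne: +65 → 65 ≥ 50
  Marsh: +70 → 70 < 80
Round 3 — Lorne overflows.
  Glade: +55 → 95 ≥ 70
Round 4 — Glade overflows.
  Brook: +30 → 30 < 40
  Marsh: +80 → 150 ≥ 80
Round 5 — Marsh overflows.
  Dunlea: +15 → 15 < 50
No further overflows.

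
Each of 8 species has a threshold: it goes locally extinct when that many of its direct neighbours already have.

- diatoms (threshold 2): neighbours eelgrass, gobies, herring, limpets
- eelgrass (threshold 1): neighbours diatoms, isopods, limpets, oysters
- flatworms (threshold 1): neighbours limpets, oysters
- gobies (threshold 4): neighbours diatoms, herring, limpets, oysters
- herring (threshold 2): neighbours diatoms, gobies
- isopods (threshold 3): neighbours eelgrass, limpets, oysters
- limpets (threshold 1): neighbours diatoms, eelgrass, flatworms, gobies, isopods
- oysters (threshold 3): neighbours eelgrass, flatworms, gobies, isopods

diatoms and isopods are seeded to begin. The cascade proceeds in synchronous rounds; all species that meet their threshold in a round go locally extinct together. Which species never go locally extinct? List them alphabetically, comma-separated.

gobies, herring

Round 1 — diatoms, isopods go locally extinct (initial).
Round 2 — checking thresholds:
  eelgrass: 2 of 4 neighbours ≥ 1, goes locally extinct.
  gobies: 1 of 4 neighbours < 4, below threshold.
  herring: 1 of 2 neighbours < 2, below threshold.
  limpets: 2 of 5 neighbours ≥ 1, goes locally extinct.
  oysters: 1 of 4 neighbours < 3, below threshold.
Round 3 — checking thresholds:
  flatworms: 1 of 2 neighbours ≥ 1, goes locally extinct.
  gobies: 2 of 4 neighbours < 4, below threshold.
  herring: 1 of 2 neighbours < 2, below threshold.
  oysters: 2 of 4 neighbours < 3, below threshold.
Round 4 — checking thresholds:
  gobies: 2 of 4 neighbours < 4, below threshold.
  herring: 1 of 2 neighbours < 2, below threshold.
  oysters: 3 of 4 neighbours ≥ 3, goes locally extinct.
Round 5 — no new extinctions; cascade stops.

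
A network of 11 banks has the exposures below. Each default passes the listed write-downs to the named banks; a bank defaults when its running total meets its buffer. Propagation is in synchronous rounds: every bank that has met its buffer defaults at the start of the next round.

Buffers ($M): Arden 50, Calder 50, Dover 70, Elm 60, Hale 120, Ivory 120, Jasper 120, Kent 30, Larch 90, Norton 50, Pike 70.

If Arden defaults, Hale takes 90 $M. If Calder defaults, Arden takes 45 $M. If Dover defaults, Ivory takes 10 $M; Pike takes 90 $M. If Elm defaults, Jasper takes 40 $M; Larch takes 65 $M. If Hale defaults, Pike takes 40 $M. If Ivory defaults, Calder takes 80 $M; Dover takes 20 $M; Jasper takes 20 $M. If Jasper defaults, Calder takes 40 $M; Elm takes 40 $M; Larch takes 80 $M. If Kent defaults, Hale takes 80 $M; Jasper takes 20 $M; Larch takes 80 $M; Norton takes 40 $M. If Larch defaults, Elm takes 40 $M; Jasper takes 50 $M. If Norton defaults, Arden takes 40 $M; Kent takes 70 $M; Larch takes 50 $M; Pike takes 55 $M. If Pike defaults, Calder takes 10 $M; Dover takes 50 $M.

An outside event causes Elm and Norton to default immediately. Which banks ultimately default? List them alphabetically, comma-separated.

Elm, Kent, Larch, Norton

Round 1 — Elm, Norton default (initial).
  Arden: +40 → 40 < 50
  Jasper: +40 → 40 < 120
  Kent: +70 → 70 ≥ 30
  Larch: +65+50 → 115 ≥ 90
  Pike: +55 → 55 < 70
Round 2 — Kent, Larch default.
  Hale: +80 → 80 < 120
  Jasper: +20+50 → 110 < 120
No further defaults.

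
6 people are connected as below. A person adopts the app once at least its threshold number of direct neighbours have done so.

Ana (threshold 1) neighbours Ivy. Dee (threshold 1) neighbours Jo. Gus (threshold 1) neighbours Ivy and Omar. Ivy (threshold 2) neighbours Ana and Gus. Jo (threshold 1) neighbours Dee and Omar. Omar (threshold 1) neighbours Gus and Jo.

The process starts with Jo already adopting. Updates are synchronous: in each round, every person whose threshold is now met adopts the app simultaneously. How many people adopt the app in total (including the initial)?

4

Round 1 — Jo adopts the app (initial).
Round 2 — checking thresholds:
  Dee: 1 of 1 neighbours ≥ 1, adopts the app.
  Omar: 1 of 2 neighbours ≥ 1, adopts the app.
Round 3 — checking thresholds:
  Gus: 1 of 2 neighbours ≥ 1, adopts the app.
Round 4 — no new adoptions; cascade stops.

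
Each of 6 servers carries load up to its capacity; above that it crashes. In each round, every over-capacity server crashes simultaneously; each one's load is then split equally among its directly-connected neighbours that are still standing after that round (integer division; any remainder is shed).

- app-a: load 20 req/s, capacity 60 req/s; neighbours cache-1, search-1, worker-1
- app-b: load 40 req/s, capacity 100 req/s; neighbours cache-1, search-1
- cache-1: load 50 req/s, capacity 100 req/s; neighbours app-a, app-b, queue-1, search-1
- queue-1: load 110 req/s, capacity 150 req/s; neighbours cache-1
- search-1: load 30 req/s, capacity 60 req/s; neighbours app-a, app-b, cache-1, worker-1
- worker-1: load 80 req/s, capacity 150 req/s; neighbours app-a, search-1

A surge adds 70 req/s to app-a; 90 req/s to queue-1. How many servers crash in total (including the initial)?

6

Round 1 — app-a at 90 > 60; queue-1 at 200 > 150. app-a, queue-1 crash.
  app-a sheds 90 req/s to cache-1, search-1, worker-1: 30 each.
    cache-1: 50+30 = 80 ≤ 100
    search-1: 30+30 = 60 ≤ 60
    worker-1: 80+30 = 110 ≤ 150
  queue-1 sheds 200 req/s to cache-1: 200 each.
    cache-1: 80+200 = 280 > 100
Round 2 — cache-1 crashes.
  cache-1 sheds 280 req/s to app-b, search-1: 140 each.
    app-b: 40+140 = 180 > 100
    search-1: 60+140 = 200 > 60
Round 3 — app-b, search-1 crash.
  app-b sheds 180 req/s: no online neighbours, lost.
  search-1 sheds 200 req/s to worker-1: 200 each.
    worker-1: 110+200 = 310 > 150
Round 4 — worker-1 crashes.
  worker-1 sheds 310 req/s: no online neighbours, lost.
No further crashes.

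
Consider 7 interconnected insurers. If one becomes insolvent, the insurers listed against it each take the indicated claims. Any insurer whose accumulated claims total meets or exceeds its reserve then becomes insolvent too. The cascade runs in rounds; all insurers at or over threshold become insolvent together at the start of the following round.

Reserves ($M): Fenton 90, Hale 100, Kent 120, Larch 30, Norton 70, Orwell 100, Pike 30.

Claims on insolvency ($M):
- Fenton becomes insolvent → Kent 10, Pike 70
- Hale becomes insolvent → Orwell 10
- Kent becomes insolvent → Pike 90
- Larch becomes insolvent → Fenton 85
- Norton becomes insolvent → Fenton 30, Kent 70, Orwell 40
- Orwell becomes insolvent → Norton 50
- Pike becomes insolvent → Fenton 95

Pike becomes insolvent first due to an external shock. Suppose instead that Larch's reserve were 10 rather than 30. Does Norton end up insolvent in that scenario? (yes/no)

With Larch's reserve at 10:
Round 1 — Pike becomes insolvent (initial).
  Fenton: +95 → 95 ≥ 90
Round 2 — Fenton becomes insolvent.
  Kent: +10 → 10 < 120
No further insolvencies.

no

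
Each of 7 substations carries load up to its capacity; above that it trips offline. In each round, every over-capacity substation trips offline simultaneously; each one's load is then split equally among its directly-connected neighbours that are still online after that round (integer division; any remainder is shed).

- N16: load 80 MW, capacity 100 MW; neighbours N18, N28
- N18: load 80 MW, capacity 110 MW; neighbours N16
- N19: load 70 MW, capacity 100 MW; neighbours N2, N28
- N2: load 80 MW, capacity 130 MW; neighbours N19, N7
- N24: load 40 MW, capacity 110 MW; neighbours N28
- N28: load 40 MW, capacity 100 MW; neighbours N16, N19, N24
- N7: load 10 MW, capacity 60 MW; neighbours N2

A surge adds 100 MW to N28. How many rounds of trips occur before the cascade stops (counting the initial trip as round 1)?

4

Round 1 — N28 at 140 > 100. N28 trips offline.
  N28 sheds 140 MW to N16, N19, N24: 46 each (2 lost).
    N16: 80+46 = 126 > 100
    N19: 70+46 = 116 > 100
    N24: 40+46 = 86 ≤ 110
Round 2 — N16, N19 trip offline.
  N16 sheds 126 MW to N18: 126 each.
    N18: 80+126 = 206 > 110
  N19 sheds 116 MW to N2: 116 each.
    N2: 80+116 = 196 > 130
Round 3 — N18, N2 trip offline.
  N18 sheds 206 MW: no online neighbours, lost.
  N2 sheds 196 MW to N7: 196 each.
    N7: 10+196 = 206 > 60
Round 4 — N7 trips offline.
  N7 sheds 206 MW: no online neighbours, lost.
No further trips.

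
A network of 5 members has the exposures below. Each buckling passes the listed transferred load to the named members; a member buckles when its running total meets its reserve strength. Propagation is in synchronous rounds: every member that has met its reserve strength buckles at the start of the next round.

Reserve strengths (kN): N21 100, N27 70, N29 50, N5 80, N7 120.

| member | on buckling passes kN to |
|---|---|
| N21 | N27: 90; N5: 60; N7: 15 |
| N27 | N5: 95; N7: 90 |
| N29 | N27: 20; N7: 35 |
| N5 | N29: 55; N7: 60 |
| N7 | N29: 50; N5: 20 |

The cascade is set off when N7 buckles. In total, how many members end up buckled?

2

Round 1 — N7 buckles (initial).
  N29: +50 → 50 ≥ 50
  N5: +20 → 20 < 80
Round 2 — N29 buckles.
  N27: +20 → 20 < 70
No further bucklings.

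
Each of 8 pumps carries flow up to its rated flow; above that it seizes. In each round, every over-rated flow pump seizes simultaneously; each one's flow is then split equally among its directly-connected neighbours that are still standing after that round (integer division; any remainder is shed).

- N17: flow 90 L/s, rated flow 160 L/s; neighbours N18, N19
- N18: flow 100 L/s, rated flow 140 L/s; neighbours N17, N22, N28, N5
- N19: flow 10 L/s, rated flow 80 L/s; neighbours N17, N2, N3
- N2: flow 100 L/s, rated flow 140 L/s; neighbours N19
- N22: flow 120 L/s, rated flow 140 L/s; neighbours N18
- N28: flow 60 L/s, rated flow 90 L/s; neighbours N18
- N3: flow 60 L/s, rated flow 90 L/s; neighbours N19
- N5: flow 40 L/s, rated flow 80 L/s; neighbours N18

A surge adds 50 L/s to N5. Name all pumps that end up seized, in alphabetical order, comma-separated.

N18, N22, N28, N5

Round 1 — N5 at 90 > 80. N5 seizes.
  N5 sheds 90 L/s to N18: 90 each.
    N18: 100+90 = 190 > 140
Round 2 — N18 seizes.
  N18 sheds 190 L/s to N17, N22, N28: 63 each (1 lost).
    N17: 90+63 = 153 ≤ 160
    N22: 120+63 = 183 > 140
    N28: 60+63 = 123 > 90
Round 3 — N22, N28 seize.
  N22 sheds 183 L/s: no online neighbours, lost.
  N28 sheds 123 L/s: no online neighbours, lost.
No further seizures.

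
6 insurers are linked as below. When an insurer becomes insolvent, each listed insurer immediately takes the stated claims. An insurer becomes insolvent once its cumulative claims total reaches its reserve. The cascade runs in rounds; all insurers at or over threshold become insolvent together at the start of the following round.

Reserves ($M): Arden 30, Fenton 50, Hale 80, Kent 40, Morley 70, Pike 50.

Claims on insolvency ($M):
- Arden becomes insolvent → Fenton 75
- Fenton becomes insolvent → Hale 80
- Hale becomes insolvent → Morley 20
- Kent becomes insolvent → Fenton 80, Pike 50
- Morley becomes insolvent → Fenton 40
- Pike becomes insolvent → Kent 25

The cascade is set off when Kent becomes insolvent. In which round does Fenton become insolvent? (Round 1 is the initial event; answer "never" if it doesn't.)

2

Round 1 — Kent becomes insolvent (initial).
  Fenton: +80 → 80 ≥ 50
  Pike: +50 → 50 ≥ 50
Round 2 — Fenton, Pike become insolvent.
  Hale: +80 → 80 ≥ 80
Round 3 — Hale becomes insolvent.
  Morley: +20 → 20 < 70
No further insolvencies.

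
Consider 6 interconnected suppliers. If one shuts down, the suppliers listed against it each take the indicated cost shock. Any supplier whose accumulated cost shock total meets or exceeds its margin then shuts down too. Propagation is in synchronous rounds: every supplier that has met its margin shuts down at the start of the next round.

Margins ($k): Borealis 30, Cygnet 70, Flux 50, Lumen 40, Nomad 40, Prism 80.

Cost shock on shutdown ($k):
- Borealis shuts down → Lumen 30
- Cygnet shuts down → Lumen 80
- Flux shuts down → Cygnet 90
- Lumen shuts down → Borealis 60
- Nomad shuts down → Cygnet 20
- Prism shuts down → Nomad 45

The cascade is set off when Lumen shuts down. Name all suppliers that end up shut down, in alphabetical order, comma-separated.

Borealis, Lumen

Round 1 — Lumen shuts down (initial).
  Borealis: +60 → 60 ≥ 30
Round 2 — Borealis shuts down.
No further shutdowns.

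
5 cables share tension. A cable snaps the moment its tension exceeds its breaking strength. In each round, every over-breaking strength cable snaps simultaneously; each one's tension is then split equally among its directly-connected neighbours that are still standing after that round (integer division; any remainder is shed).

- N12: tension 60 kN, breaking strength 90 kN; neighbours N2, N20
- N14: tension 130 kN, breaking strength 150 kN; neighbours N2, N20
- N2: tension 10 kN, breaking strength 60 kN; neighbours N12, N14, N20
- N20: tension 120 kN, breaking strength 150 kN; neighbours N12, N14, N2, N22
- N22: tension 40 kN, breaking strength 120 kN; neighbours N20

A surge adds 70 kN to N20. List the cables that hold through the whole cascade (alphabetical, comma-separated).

N22

Round 1 — N20 at 190 > 150. N20 snaps.
  N20 sheds 190 kN to N12, N14, N2, N22: 47 each (2 lost).
    N12: 60+47 = 107 > 90
    N14: 130+47 = 177 > 150
    N2: 10+47 = 57 ≤ 60
    N22: 40+47 = 87 ≤ 120
Round 2 — N12, N14 snap.
  N12 sheds 107 kN to N2: 107 each.
    N2: 57+107 = 164 > 60
  N14 sheds 177 kN to N2: 177 each.
    N2: 164+177 = 341 > 60
Round 3 — N2 snaps.
  N2 sheds 341 kN: no online neighbours, lost.
No further breaks.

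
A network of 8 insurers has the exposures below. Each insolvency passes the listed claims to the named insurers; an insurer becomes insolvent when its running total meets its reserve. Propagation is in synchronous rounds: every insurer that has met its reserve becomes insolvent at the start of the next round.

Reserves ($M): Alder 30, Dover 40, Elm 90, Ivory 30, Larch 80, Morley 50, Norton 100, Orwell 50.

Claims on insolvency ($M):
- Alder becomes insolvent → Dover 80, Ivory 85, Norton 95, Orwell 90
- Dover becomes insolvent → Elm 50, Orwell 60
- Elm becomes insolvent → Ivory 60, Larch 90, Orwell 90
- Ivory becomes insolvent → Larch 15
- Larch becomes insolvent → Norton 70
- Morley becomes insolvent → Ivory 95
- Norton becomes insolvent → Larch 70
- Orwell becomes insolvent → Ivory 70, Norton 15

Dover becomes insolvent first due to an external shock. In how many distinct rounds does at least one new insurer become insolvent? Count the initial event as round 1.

Round 1 — Dover becomes insolvent (initial).
  Elm: +50 → 50 < 90
  Orwell: +60 → 60 ≥ 50
Round 2 — Orwell becomes insolvent.
  Ivory: +70 → 70 ≥ 30
  Norton: +15 → 15 < 100
Round 3 — Ivory becomes insolvent.
  Larch: +15 → 15 < 80
No further insolvencies.

3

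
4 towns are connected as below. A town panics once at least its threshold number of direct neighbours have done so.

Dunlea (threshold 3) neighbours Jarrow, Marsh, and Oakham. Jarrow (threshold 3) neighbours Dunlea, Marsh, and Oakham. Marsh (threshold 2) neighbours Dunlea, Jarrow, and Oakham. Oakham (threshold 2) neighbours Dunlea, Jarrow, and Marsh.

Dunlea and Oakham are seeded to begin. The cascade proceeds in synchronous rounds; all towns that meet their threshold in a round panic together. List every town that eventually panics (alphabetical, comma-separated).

Dunlea, Jarrow, Marsh, Oakham

Round 1 — Dunlea, Oakham panic (initial).
Round 2 — checking thresholds:
  Jarrow: 2 of 3 neighbours < 3, not yet.
  Marsh: 2 of 3 neighbours ≥ 2, panics.
Round 3 — checking thresholds:
  Jarrow: 3 of 3 neighbours ≥ 3, panics.
Round 4 — no new panics; cascade stops.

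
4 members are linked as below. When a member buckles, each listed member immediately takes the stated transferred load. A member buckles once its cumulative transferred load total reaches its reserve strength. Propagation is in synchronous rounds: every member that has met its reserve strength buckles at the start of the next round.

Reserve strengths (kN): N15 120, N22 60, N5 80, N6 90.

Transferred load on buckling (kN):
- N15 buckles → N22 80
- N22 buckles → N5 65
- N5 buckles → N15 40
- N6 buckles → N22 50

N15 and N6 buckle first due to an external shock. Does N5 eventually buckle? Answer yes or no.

no

Round 1 — N15, N6 buckle (initial).
  N22: +80+50 → 130 ≥ 60
Round 2 — N22 buckles.
  N5: +65 → 65 < 80
No further bucklings.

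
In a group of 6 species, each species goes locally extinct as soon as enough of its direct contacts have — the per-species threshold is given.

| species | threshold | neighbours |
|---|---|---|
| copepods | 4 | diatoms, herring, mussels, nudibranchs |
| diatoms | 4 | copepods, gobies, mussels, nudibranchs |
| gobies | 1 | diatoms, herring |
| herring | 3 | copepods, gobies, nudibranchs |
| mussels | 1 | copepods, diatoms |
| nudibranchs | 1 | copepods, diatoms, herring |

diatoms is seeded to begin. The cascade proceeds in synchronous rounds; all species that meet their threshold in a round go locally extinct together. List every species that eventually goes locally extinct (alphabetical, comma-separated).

diatoms, gobies, mussels, nudibranchs

Round 1 — diatoms goes locally extinct (initial).
Round 2 — checking thresholds:
  copepods: 1 of 4 neighbours < 4, below threshold.
  gobies: 1 of 2 neighbours ≥ 1, goes locally extinct.
  mussels: 1 of 2 neighbours ≥ 1, goes locally extinct.
  nudibranchs: 1 of 3 neighbours ≥ 1, goes locally extinct.
Round 3 — no new extinctions; cascade stops.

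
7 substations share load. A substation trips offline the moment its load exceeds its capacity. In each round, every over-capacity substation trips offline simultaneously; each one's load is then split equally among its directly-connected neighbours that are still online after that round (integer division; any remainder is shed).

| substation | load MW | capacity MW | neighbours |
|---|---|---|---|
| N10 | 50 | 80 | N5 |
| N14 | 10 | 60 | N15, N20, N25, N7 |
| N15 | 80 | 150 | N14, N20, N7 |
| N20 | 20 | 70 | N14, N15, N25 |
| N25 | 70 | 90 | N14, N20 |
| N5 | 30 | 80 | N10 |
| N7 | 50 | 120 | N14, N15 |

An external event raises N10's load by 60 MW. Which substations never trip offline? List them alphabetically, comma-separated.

N14, N15, N20, N25, N7

Round 1 — N10 at 110 > 80. N10 trips offline.
  N10 sheds 110 MW to N5: 110 each.
    N5: 30+110 = 140 > 80
Round 2 — N5 trips offline.
  N5 sheds 140 MW: no online neighbours, lost.
No further trips.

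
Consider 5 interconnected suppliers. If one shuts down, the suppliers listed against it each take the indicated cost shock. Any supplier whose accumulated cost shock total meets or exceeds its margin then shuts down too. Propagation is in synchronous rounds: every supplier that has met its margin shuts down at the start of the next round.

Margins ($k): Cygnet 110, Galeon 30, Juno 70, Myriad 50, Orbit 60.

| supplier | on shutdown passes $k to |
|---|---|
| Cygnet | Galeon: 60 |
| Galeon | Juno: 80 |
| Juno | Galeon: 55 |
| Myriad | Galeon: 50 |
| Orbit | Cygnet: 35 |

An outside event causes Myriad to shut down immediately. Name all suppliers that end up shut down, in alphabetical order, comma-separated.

Round 1 — Myriad shuts down (initial).
  Galeon: +50 → 50 ≥ 30
Round 2 — Galeon shuts down.
  Juno: +80 → 80 ≥ 70
Round 3 — Juno shuts down.
No further shutdowns.

Galeon, Juno, Myriad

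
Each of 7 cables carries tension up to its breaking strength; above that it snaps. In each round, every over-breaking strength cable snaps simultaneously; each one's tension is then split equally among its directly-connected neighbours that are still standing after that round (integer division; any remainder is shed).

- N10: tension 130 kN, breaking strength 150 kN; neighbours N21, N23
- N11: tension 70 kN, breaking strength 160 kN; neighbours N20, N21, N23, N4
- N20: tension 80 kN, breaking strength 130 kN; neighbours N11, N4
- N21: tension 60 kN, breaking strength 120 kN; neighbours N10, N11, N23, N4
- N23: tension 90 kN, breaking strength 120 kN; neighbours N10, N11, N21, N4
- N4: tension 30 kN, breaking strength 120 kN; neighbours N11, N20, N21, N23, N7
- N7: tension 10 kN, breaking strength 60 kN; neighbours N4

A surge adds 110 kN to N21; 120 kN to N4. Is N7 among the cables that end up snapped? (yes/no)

no

Round 1 — N21 at 170 > 120; N4 at 150 > 120. N21, N4 snap.
  N21 sheds 170 kN to N10, N11, N23: 56 each (2 lost).
    N10: 130+56 = 186 > 150
    N11: 70+56 = 126 ≤ 160
    N23: 90+56 = 146 > 120
  N4 sheds 150 kN to N11, N20, N23, N7: 37 each (2 lost).
    N11: 126+37 = 163 > 160
    N20: 80+37 = 117 ≤ 130
    N23: 146+37 = 183 > 120
    N7: 10+37 = 47 ≤ 60
Round 2 — N10, N11, N23 snap.
  N10 sheds 186 kN: no online neighbours, lost.
  N11 sheds 163 kN to N20: 163 each.
    N20: 117+163 = 280 > 130
  N23 sheds 183 kN: no online neighbours, lost.
Round 3 — N20 snaps.
  N20 sheds 280 kN: no online neighbours, lost.
No further breaks.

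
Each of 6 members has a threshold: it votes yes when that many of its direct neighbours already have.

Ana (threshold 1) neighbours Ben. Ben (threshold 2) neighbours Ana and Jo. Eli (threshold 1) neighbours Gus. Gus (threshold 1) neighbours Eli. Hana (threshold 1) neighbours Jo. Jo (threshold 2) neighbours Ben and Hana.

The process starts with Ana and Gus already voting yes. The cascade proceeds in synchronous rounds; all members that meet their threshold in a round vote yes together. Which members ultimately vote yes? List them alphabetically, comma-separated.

Ana, Eli, Gus

Round 1 — Ana, Gus vote yes (initial).
Round 2 — checking thresholds:
  Ben: 1 of 2 neighbours < 2, below threshold.
  Eli: 1 of 1 neighbours ≥ 1, votes yes.
Round 3 — no new yes votes; cascade stops.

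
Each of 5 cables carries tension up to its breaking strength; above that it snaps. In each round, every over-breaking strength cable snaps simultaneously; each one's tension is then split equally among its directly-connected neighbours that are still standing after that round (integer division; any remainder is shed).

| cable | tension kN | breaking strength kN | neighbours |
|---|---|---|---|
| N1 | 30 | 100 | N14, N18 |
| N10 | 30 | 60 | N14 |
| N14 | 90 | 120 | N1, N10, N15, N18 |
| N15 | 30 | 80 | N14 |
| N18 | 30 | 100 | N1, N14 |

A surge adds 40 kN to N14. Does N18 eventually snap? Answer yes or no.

Round 1 — N14 at 130 > 120. N14 snaps.
  N14 sheds 130 kN to N1, N10, N15, N18: 32 each (2 lost).
    N1: 30+32 = 62 ≤ 100
    N10: 30+32 = 62 > 60
    N15: 30+32 = 62 ≤ 80
    N18: 30+32 = 62 ≤ 100
Round 2 — N10 snaps.
  N10 sheds 62 kN: no online neighbours, lost.
No further breaks.

no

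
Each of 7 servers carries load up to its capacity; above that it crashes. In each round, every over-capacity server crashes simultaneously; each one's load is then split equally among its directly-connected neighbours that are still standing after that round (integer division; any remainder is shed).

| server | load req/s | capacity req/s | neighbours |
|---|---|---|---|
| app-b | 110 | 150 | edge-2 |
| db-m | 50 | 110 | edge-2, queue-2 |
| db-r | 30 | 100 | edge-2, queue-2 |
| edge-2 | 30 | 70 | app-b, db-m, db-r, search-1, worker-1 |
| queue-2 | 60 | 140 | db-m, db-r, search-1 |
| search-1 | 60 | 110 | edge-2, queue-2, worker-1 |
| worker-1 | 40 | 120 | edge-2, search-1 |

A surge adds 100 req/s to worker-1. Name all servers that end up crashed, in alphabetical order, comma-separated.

Round 1 — worker-1 at 140 > 120. worker-1 crashes.
  worker-1 sheds 140 req/s to edge-2, search-1: 70 each.
    edge-2: 30+70 = 100 > 70
    search-1: 60+70 = 130 > 110
Round 2 — edge-2, search-1 crash.
  edge-2 sheds 100 req/s to app-b, db-m, db-r: 33 each (1 lost).
    app-b: 110+33 = 143 ≤ 150
    db-m: 50+33 = 83 ≤ 110
    db-r: 30+33 = 63 ≤ 100
  search-1 sheds 130 req/s to queue-2: 130 each.
    queue-2: 60+130 = 190 > 140
Round 3 — queue-2 crashes.
  queue-2 sheds 190 req/s to db-m, db-r: 95 each.
    db-m: 83+95 = 178 > 110
    db-r: 63+95 = 158 > 100
Round 4 — db-m, db-r crash.
  db-m sheds 178 req/s: no online neighbours, lost.
  db-r sheds 158 req/s: no online neighbours, lost.
No further crashes.

db-m, db-r, edge-2, queue-2, search-1, worker-1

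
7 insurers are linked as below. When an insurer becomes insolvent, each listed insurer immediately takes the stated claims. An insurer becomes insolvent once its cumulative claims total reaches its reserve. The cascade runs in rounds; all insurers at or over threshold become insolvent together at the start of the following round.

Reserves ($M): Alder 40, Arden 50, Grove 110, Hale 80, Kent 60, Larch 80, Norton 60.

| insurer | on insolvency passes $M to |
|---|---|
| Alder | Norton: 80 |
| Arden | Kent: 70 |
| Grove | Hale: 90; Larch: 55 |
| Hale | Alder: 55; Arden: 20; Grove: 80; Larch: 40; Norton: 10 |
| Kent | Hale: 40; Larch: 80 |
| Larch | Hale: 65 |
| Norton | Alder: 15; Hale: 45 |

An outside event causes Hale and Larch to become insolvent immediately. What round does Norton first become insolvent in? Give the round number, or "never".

3

Round 1 — Hale, Larch become insolvent (initial).
  Alder: +55 → 55 ≥ 40
  Arden: +20 → 20 < 50
  Grove: +80 → 80 < 110
  Norton: +10 → 10 < 60
Round 2 — Alder becomes insolvent.
  Norton: +80 → 90 ≥ 60
Round 3 — Norton becomes insolvent.
No further insolvencies.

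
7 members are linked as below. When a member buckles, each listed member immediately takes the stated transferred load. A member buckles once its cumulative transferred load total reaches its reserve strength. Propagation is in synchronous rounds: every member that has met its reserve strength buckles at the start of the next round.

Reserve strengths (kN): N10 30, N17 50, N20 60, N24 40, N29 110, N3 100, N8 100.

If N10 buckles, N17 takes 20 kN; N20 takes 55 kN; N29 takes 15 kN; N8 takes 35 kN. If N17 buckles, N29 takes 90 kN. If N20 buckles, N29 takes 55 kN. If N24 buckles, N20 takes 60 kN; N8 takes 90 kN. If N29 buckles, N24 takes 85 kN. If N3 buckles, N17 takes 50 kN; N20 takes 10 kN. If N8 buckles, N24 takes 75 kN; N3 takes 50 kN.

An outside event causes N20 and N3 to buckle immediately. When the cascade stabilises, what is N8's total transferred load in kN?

Round 1 — N20, N3 buckle (initial).
  N17: +50 → 50 ≥ 50
  N29: +55 → 55 < 110
Round 2 — N17 buckles.
  N29: +90 → 145 ≥ 110
Round 3 — N29 buckles.
  N24: +85 → 85 ≥ 40
Round 4 — N24 buckles.
  N8: +90 → 90 < 100
No further bucklings.

90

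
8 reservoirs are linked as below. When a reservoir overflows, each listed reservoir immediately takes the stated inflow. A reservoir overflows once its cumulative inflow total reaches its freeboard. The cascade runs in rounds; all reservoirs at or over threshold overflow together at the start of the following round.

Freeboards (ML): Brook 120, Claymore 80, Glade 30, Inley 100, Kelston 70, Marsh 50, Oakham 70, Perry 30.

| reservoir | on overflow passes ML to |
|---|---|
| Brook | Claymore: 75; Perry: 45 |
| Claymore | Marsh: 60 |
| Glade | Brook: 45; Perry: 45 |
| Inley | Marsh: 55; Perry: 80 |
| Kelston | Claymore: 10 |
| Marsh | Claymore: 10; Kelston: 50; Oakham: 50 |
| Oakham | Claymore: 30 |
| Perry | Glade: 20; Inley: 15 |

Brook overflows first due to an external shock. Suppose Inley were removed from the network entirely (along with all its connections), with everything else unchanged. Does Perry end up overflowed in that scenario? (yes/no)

yes

With Inley removed:
Round 1 — Brook overflows (initial).
  Claymore: +75 → 75 < 80
  Perry: +45 → 45 ≥ 30
Round 2 — Perry overflows.
  Glade: +20 → 20 < 30
No further overflows.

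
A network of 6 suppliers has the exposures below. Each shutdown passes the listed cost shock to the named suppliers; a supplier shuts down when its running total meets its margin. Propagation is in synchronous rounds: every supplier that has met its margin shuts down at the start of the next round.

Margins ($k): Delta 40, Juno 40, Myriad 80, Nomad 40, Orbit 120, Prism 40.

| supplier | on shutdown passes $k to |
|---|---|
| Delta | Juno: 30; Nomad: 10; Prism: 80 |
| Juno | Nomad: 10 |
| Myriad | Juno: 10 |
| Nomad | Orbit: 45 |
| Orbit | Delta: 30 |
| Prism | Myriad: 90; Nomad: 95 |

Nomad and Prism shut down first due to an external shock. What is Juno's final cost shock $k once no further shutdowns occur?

Round 1 — Nomad, Prism shut down (initial).
  Myriad: +90 → 90 ≥ 80
  Orbit: +45 → 45 < 120
Round 2 — Myriad shuts down.
  Juno: +10 → 10 < 40
No further shutdowns.

10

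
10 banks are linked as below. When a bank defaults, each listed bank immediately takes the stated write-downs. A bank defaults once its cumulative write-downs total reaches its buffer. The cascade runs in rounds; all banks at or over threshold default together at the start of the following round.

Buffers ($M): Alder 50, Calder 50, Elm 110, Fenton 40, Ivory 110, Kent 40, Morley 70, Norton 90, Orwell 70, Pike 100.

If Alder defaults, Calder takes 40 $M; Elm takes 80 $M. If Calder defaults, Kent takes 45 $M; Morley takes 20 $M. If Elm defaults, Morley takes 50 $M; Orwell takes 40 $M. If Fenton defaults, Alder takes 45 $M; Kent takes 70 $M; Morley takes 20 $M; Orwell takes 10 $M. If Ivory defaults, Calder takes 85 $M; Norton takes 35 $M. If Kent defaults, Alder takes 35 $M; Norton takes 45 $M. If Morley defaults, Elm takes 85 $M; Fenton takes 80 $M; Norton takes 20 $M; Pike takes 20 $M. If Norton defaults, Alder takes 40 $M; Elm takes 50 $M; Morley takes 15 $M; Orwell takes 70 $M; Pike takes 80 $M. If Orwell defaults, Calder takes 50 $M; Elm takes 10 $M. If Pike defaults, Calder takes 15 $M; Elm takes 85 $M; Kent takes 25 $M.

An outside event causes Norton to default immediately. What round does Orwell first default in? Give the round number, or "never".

2

Round 1 — Norton defaults (initial).
  Alder: +40 → 40 < 50
  Elm: +50 → 50 < 110
  Morley: +15 → 15 < 70
  Orwell: +70 → 70 ≥ 70
  Pike: +80 → 80 < 100
Round 2 — Orwell defaults.
  Calder: +50 → 50 ≥ 50
  Elm: +10 → 60 < 110
Round 3 — Calder defaults.
  Kent: +45 → 45 ≥ 40
  Morley: +20 → 35 < 70
Round 4 — Kent defaults.
  Alder: +35 → 75 ≥ 50
Round 5 — Alder defaults.
  Elm: +80 → 140 ≥ 110
Round 6 — Elm defaults.
  Morley: +50 → 85 ≥ 70
Round 7 — Morley defaults.
  Fenton: +80 → 80 ≥ 40
  Pike: +20 → 100 ≥ 100
Round 8 — Fenton, Pike default.
No further defaults.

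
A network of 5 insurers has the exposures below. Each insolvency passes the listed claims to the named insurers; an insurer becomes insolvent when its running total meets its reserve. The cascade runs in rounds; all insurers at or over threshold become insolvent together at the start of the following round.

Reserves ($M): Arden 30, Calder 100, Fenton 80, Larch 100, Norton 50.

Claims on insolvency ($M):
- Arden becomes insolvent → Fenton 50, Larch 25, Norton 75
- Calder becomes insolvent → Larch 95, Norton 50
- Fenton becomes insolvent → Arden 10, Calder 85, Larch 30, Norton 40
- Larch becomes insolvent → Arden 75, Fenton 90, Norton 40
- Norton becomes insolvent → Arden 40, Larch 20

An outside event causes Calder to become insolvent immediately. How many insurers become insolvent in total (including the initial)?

Round 1 — Calder becomes insolvent (initial).
  Larch: +95 → 95 < 100
  Norton: +50 → 50 ≥ 50
Round 2 — Norton becomes insolvent.
  Arden: +40 → 40 ≥ 30
  Larch: +20 → 115 ≥ 100
Round 3 — Arden, Larch become insolvent.
  Fenton: +50+90 → 140 ≥ 80
Round 4 — Fenton becomes insolvent.
No further insolvencies.

5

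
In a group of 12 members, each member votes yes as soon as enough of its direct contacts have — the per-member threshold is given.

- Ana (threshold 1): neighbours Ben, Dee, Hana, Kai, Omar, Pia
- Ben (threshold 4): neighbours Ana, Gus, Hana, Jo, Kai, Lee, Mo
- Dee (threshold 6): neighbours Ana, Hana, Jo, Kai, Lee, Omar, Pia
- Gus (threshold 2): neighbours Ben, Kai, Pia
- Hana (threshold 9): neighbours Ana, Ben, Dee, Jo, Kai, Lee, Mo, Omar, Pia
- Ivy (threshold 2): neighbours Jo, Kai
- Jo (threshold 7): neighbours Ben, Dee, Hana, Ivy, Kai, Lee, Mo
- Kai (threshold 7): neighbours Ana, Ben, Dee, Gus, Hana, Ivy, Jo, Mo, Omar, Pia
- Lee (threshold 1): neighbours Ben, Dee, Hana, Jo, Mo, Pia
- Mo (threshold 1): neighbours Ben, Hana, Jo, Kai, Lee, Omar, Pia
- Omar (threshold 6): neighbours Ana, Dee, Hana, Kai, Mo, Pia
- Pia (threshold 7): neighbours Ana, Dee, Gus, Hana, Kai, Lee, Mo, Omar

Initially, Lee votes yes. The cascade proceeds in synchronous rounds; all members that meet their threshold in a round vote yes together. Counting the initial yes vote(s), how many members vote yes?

Round 1 — Lee votes yes (initial).
Round 2 — checking thresholds:
  Ben: 1 of 7 neighbours < 4, not yet.
  Dee: 1 of 7 neighbours < 6, not yet.
  Hana: 1 of 9 neighbours < 9, not yet.
  Jo: 1 of 7 neighbours < 7, not yet.
  Mo: 1 of 7 neighbours ≥ 1, votes yes.
  Pia: 1 of 8 neighbours < 7, not yet.
Round 3 — no new yes votes; cascade stops.

2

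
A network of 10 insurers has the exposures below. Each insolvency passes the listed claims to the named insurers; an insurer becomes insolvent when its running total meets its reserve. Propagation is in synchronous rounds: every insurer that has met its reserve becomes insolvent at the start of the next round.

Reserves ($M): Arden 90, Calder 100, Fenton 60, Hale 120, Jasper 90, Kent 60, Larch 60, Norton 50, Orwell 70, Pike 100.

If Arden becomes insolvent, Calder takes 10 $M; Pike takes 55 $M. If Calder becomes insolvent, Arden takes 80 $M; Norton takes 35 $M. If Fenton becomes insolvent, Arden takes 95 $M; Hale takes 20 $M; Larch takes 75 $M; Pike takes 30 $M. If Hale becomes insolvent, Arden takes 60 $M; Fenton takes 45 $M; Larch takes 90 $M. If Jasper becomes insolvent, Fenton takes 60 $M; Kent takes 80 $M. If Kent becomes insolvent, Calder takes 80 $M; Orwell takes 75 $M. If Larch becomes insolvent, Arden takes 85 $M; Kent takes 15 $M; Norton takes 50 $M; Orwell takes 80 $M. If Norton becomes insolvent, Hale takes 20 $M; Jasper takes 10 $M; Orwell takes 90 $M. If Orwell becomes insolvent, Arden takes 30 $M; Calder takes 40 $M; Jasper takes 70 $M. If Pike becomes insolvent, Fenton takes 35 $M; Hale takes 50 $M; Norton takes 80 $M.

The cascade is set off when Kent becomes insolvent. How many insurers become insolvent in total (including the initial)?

Round 1 — Kent becomes insolvent (initial).
  Calder: +80 → 80 < 100
  Orwell: +75 → 75 ≥ 70
Round 2 — Orwell becomes insolvent.
  Arden: +30 → 30 < 90
  Calder: +40 → 120 ≥ 100
  Jasper: +70 → 70 < 90
Round 3 — Calder becomes insolvent.
  Arden: +80 → 110 ≥ 90
  Norton: +35 → 35 < 50
Round 4 — Arden becomes insolvent.
  Pike: +55 → 55 < 100
No further insolvencies.

4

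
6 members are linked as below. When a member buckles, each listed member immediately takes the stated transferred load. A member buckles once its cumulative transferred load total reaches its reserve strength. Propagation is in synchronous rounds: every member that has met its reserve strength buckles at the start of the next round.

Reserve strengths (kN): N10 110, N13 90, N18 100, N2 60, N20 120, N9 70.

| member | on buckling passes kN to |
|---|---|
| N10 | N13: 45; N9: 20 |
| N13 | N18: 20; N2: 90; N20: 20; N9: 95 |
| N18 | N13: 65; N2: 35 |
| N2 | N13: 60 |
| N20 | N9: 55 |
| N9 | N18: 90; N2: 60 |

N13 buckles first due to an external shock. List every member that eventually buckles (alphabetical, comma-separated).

Round 1 — N13 buckles (initial).
  N18: +20 → 20 < 100
  N2: +90 → 90 ≥ 60
  N20: +20 → 20 < 120
  N9: +95 → 95 ≥ 70
Round 2 — N2, N9 buckle.
  N18: +90 → 110 ≥ 100
Round 3 — N18 buckles.
No further bucklings.

N13, N18, N2, N9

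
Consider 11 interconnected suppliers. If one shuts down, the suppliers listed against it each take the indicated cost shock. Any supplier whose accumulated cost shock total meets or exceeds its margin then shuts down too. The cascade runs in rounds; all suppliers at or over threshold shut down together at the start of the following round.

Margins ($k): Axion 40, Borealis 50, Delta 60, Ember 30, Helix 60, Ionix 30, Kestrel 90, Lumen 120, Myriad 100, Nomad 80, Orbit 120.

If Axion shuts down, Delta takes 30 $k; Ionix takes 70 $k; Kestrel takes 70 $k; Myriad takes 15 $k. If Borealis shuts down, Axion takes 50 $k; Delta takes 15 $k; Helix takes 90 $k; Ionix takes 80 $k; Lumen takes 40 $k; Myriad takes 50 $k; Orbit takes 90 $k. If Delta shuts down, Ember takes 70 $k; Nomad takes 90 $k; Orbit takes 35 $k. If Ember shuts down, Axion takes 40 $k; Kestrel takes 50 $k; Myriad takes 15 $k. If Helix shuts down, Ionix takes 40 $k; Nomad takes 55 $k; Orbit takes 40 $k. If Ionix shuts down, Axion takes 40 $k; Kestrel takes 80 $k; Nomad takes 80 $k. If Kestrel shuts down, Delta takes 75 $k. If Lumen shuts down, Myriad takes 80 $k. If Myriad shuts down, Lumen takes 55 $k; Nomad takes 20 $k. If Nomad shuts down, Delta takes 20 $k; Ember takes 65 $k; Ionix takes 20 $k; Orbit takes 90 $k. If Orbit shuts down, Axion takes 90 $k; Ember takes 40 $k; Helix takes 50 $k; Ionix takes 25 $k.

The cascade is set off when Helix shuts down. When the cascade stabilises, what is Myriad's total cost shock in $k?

Round 1 — Helix shuts down (initial).
  Ionix: +40 → 40 ≥ 30
  Nomad: +55 → 55 < 80
  Orbit: +40 → 40 < 120
Round 2 — Ionix shuts down.
  Axion: +40 → 40 ≥ 40
  Kestrel: +80 → 80 < 90
  Nomad: +80 → 135 ≥ 80
Round 3 — Axion, Nomad shut down.
  Delta: +30+20 → 50 < 60
  Ember: +65 → 65 ≥ 30
  Kestrel: +70 → 150 ≥ 90
  Myriad: +15 → 15 < 100
  Orbit: +90 → 130 ≥ 120
Round 4 — Ember, Kestrel, Orbit shut down.
  Delta: +75 → 125 ≥ 60
  Myriad: +15 → 30 < 100
Round 5 — Delta shuts down.
No further shutdowns.

30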